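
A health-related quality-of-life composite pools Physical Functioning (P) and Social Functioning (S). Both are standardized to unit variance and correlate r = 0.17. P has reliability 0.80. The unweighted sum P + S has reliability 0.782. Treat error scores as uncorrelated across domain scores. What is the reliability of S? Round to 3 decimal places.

0.690

Var(P+S) = 2 + 2·0.17 = 2.340.
True-score variance = ρ_P + ρ_S + 2·0.17, so 0.782 = (0.80 + ρ_S + 0.34) / 2.340.
ρ_S = 0.782·2.340 − 0.80 − 0.34 = 0.690.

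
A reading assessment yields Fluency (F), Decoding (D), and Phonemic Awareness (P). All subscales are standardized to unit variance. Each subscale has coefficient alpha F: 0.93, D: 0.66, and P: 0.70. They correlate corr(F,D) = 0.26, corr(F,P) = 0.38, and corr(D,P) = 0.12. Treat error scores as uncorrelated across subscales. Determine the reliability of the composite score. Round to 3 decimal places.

Var(F+D+P) = 3 + 2·[0.26 + 0.38 + 0.12] = 3 + 1.52 = 4.52.
Under uncorrelated errors the observed covariances equal the true-score covariances, so only the own-variance terms attenuate.
True-score variance = [0.93 + 0.66 + 0.70] + 1.52 = 2.29 + 1.52 = 3.81.
Reliability = 3.81 / 4.52 = 0.843.

0.843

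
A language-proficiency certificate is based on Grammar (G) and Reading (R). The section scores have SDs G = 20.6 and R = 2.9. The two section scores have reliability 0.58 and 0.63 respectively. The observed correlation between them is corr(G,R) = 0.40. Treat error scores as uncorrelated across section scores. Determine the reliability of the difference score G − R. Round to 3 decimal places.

0.529

Var(G−R) = 20.6² + 2.9² − 2·20.6·2.9·0.40 = 432.77 − 47.792 = 384.978.
Because errors are independent across components, Cov(Tᵢ,Tⱼ) = Cov(Xᵢ,Xⱼ); the off-diagonal part of the true-score variance is the same as above.
True-score variance = [20.6²·0.58 + 2.9²·0.63] − 47.792 = 251.427 − 47.792 = 203.635.
Reliability = 203.635 / 384.978 = 0.529.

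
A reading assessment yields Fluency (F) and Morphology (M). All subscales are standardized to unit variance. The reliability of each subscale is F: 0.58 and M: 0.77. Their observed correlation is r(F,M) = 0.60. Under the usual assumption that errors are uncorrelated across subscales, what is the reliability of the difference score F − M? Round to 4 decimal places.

Var(F−M) = 1 + 1 − 2·0.60 = 2 − 1.2 = 0.8.
With uncorrelated errors the cross-covariances are all true-score covariance, so they carry over unchanged; only the diagonal terms shrink to ρᵢσᵢ².
True-score variance = [0.58 + 0.77] − 1.2 = 1.35 − 1.2 = 0.15.
Reliability = 0.15 / 0.8 = 0.1875.

0.1875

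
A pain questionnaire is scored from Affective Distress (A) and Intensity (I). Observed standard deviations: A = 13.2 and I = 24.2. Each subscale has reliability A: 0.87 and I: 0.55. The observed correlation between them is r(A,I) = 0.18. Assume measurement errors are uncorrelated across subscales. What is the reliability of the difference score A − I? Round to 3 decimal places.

0.556

Var(A−I) = 13.2² + 24.2² − 2·13.2·24.2·0.18 = 759.88 − 114.998 = 644.882.
Because errors are independent across components, Cov(Tᵢ,Tⱼ) = Cov(Xᵢ,Xⱼ); the off-diagonal part of the true-score variance is the same as above.
True-score variance = [13.2²·0.87 + 24.2²·0.55] − 114.998 = 473.691 − 114.998 = 358.692.
Reliability = 358.692 / 644.882 = 0.556.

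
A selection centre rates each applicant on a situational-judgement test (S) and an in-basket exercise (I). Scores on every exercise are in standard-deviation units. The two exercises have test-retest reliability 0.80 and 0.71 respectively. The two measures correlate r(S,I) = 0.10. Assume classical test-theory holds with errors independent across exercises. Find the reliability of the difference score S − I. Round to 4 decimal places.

Var(S−I) = 1 + 1 − 2·0.10 = 2 − 0.2 = 1.8.
Because errors are independent across components, Cov(Tᵢ,Tⱼ) = Cov(Xᵢ,Xⱼ); the off-diagonal part of the true-score variance is the same as above.
True-score variance = [0.80 + 0.71] − 0.2 = 1.51 − 0.2 = 1.31.
Reliability = 1.31 / 1.8 = 0.7278.

0.7278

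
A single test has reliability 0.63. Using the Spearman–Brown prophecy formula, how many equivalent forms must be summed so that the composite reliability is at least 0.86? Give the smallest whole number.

4

k ≥ ρ*(1−ρ₁)/(ρ₁(1−ρ*)) = 0.86·0.37 / (0.63·0.14) = 3.608.
Smallest integer k = 4.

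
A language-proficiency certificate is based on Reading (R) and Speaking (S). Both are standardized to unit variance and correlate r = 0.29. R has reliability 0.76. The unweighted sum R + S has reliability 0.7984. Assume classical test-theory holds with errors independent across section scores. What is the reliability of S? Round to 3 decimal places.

Var(R+S) = 2 + 2·0.29 = 2.580.
True-score variance = ρ_R + ρ_S + 2·0.29, so 0.7984 = (0.76 + ρ_S + 0.58) / 2.580.
ρ_S = 0.7984·2.580 − 0.76 − 0.58 = 0.720.

0.720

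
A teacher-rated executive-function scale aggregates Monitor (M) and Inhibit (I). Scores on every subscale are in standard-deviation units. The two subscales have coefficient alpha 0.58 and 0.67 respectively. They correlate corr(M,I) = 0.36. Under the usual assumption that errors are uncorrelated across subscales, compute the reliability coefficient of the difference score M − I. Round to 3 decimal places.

0.414

Var(M−I) = 1 + 1 − 2·0.36 = 2 − 0.72 = 1.28.
Under uncorrelated errors the observed covariances equal the true-score covariances, so only the own-variance terms attenuate.
True-score variance = [0.58 + 0.67] − 0.72 = 1.25 − 0.72 = 0.53.
Reliability = 0.53 / 1.28 = 0.414.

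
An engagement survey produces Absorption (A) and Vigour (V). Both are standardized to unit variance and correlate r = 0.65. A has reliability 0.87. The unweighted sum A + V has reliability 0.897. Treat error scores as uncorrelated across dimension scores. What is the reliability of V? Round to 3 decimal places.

Var(A+V) = 2 + 2·0.65 = 3.300.
True-score variance = ρ_A + ρ_V + 2·0.65, so 0.897 = (0.87 + ρ_V + 1.30) / 3.300.
ρ_V = 0.897·3.300 − 0.87 − 1.30 = 0.790.

0.790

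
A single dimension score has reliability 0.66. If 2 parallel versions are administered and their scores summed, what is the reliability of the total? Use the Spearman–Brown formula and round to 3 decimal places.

0.795

ρ_k = kρ / (1 + (k−1)ρ) = 2·0.66 / (1 + 1·0.66) = 1.320 / 1.660 = 0.795.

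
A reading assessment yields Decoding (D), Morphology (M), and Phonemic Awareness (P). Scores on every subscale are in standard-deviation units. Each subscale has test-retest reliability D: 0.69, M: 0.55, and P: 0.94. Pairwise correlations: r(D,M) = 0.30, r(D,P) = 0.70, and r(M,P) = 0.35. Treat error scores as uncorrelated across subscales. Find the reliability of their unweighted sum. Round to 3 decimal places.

Var(D+M+P) = 3 + 2·[0.30 + 0.70 + 0.35] = 3 + 2.7 = 5.7.
With uncorrelated errors the cross-covariances are all true-score covariance, so they carry over unchanged; only the diagonal terms shrink to ρᵢσᵢ².
True-score variance = [0.69 + 0.55 + 0.94] + 2.7 = 2.18 + 2.7 = 4.88.
Reliability = 4.88 / 5.7 = 0.856.

0.856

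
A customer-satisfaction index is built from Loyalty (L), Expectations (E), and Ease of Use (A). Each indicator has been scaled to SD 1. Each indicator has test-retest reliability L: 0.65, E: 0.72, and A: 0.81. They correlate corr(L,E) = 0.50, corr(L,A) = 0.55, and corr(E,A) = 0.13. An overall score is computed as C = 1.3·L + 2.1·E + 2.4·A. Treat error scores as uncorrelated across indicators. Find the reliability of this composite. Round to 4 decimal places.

Var(C) = 1.3² + 2.1² + 2.4² + 2·[2.73·0.50 + 3.12·0.55 + 5.04·0.13] = 11.86 + 7.4724 = 19.3324.
Because errors are independent across components, Cov(Tᵢ,Tⱼ) = Cov(Xᵢ,Xⱼ); the off-diagonal part of the true-score variance is the same as above.
True-score variance = [1.3²·0.65 + 2.1²·0.72 + 2.4²·0.81] + 7.4724 = 8.9393 + 7.4724 = 16.4117.
Reliability = 16.4117 / 19.3324 = 0.8489.

0.8489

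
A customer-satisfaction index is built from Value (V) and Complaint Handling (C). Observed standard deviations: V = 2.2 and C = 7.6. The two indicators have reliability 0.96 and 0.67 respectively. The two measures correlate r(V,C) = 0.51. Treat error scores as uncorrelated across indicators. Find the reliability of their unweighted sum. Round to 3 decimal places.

0.758

Var(V+C) = 2.2² + 7.6² + 2·[2.2·7.6·0.51] = 62.6 + 17.0544 = 79.6544.
With uncorrelated errors the cross-covariances are all true-score covariance, so they carry over unchanged; only the diagonal terms shrink to ρᵢσᵢ².
True-score variance = [2.2²·0.96 + 7.6²·0.67] + 17.0544 = 43.3456 + 17.0544 = 60.4.
Reliability = 60.4 / 79.6544 = 0.758.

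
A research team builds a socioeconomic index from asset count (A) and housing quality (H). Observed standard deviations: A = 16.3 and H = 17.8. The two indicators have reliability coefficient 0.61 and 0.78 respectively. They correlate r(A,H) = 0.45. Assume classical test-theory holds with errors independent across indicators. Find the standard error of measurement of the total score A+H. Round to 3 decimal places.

13.165

Var(total) = 582.53 + 261.126 = 843.656.
True-score variance = 409.206 + 261.126 = 670.332, so reliability = 0.7946.
Error variance = 843.656 − 670.332 = 173.324; SEM = √173.324 = 13.165.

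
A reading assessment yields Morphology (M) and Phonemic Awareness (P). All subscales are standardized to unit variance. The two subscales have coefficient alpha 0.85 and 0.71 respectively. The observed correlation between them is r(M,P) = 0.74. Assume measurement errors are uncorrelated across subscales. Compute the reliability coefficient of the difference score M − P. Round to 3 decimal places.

0.154

Var(M−P) = 1 + 1 − 2·0.74 = 2 − 1.48 = 0.52.
With uncorrelated errors the cross-covariances are all true-score covariance, so they carry over unchanged; only the diagonal terms shrink to ρᵢσᵢ².
True-score variance = [0.85 + 0.71] − 1.48 = 1.56 − 1.48 = 0.08.
Reliability = 0.08 / 0.52 = 0.154.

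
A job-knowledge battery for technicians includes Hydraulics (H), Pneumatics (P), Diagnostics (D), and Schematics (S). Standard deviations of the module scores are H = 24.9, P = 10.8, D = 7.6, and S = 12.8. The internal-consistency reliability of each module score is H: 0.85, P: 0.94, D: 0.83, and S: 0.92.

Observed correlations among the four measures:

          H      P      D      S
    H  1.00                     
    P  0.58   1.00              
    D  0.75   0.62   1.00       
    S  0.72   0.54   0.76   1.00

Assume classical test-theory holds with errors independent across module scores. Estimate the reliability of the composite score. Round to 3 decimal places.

0.949

Var(H+P+D+S) = 24.9² + 10.8² + 7.6² + 12.8² + 2·[24.9·10.8·0.58 + 24.9·7.6·0.75 + 24.9·12.8·0.72 + 10.8·7.6·0.62 + 10.8·12.8·0.54 + 7.6·12.8·0.76] = 958.25 + 1453.71 = 2411.96.
Because errors are independent across components, Cov(Tᵢ,Tⱼ) = Cov(Xᵢ,Xⱼ); the off-diagonal part of the true-score variance is the same as above.
True-score variance = [24.9²·0.85 + 10.8²·0.94 + 7.6²·0.83 + 12.8²·0.92] + 1453.71 = 835.324 + 1453.71 = 2289.03.
Reliability = 2289.03 / 2411.96 = 0.949.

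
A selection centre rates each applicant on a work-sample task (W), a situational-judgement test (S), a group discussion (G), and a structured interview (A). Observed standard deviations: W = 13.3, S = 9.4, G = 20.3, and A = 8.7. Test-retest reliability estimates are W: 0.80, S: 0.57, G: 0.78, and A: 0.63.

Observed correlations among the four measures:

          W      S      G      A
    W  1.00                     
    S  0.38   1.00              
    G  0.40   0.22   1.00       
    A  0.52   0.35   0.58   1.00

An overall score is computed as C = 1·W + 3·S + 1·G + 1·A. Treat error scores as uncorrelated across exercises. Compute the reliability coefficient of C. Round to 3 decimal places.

Var(C) = 13.3² + 3²·9.4² + 20.3² + 8.7² + 2·[3·13.3·9.4·0.38 + 13.3·20.3·0.40 + 13.3·8.7·0.52 + 3·9.4·20.3·0.22 + 3·9.4·8.7·0.35 + 20.3·8.7·0.58] = 1459.91 + 1249.86 = 2709.77.
Under uncorrelated errors the observed covariances equal the true-score covariances, so only the own-variance terms attenuate.
True-score variance = [13.3²·0.80 + 3²·9.4²·0.57 + 20.3²·0.78 + 8.7²·0.63] + 1249.86 = 963.914 + 1249.86 = 2213.78.
Reliability = 2213.78 / 2709.77 = 0.817.

0.817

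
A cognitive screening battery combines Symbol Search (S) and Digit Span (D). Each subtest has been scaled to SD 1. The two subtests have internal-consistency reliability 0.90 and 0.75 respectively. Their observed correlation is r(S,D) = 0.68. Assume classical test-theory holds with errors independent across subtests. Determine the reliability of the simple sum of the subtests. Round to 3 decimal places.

0.896

Var(S+D) = 2 + 2·[0.68] = 2 + 1.36 = 3.36.
Under uncorrelated errors the observed covariances equal the true-score covariances, so only the own-variance terms attenuate.
True-score variance = [0.90 + 0.75] + 1.36 = 1.65 + 1.36 = 3.01.
Reliability = 3.01 / 3.36 = 0.896.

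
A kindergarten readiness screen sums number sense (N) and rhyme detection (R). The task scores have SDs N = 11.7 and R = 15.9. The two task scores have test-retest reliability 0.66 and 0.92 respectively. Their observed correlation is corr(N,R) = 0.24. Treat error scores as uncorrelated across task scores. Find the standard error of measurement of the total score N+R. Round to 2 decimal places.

Var(total) = 389.7 + 89.2944 = 478.994.
True-score variance = 322.933 + 89.2944 = 412.227, so reliability = 0.8606.
Error variance = 478.994 − 412.227 = 66.7674; SEM = √66.7674 = 8.17.

8.17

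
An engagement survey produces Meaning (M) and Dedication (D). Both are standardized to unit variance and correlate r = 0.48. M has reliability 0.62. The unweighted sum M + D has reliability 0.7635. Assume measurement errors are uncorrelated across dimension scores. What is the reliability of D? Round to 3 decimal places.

Var(M+D) = 2 + 2·0.48 = 2.960.
True-score variance = ρ_M + ρ_D + 2·0.48, so 0.7635 = (0.62 + ρ_D + 0.96) / 2.960.
ρ_D = 0.7635·2.960 − 0.62 − 0.96 = 0.680.

0.680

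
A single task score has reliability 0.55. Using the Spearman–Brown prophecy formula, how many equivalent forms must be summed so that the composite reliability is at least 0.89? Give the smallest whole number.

k ≥ ρ*(1−ρ₁)/(ρ₁(1−ρ*)) = 0.89·0.45 / (0.55·0.11) = 6.620.
Smallest integer k = 7.

7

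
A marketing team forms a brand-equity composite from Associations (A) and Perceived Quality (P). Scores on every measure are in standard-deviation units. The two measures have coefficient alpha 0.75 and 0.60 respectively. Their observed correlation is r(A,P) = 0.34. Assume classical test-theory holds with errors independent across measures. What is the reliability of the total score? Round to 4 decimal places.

0.7575

Var(A+P) = 2 + 2·[0.34] = 2 + 0.68 = 2.68.
With uncorrelated errors the cross-covariances are all true-score covariance, so they carry over unchanged; only the diagonal terms shrink to ρᵢσᵢ².
True-score variance = [0.75 + 0.60] + 0.68 = 1.35 + 0.68 = 2.03.
Reliability = 2.03 / 2.68 = 0.7575.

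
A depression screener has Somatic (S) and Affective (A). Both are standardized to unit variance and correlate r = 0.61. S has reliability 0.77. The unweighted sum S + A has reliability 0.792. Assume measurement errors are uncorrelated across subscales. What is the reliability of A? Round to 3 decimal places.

0.560

Var(S+A) = 2 + 2·0.61 = 3.220.
True-score variance = ρ_S + ρ_A + 2·0.61, so 0.792 = (0.77 + ρ_A + 1.22) / 3.220.
ρ_A = 0.792·3.220 − 0.77 − 1.22 = 0.560.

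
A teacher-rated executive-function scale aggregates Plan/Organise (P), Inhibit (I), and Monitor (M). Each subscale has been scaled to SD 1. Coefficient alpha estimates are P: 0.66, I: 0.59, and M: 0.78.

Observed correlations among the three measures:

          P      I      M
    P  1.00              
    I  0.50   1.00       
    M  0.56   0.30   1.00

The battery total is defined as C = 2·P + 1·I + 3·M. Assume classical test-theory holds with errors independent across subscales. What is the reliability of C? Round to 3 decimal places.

Var(C) = 2² + 1 + 3² + 2·[2·0.50 + 6·0.56 + 3·0.30] = 14 + 10.52 = 24.52.
Because errors are independent across components, Cov(Tᵢ,Tⱼ) = Cov(Xᵢ,Xⱼ); the off-diagonal part of the true-score variance is the same as above.
True-score variance = [2²·0.66 + 0.59 + 3²·0.78] + 10.52 = 10.25 + 10.52 = 20.77.
Reliability = 20.77 / 24.52 = 0.847.

0.847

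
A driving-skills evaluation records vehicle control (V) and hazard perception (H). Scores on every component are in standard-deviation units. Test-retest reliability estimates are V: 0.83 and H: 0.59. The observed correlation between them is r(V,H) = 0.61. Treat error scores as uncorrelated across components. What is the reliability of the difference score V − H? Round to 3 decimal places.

Var(V−H) = 1 + 1 − 2·0.61 = 2 − 1.22 = 0.78.
With uncorrelated errors the cross-covariances are all true-score covariance, so they carry over unchanged; only the diagonal terms shrink to ρᵢσᵢ².
True-score variance = [0.83 + 0.59] − 1.22 = 1.42 − 1.22 = 0.2.
Reliability = 0.2 / 0.78 = 0.256.

0.256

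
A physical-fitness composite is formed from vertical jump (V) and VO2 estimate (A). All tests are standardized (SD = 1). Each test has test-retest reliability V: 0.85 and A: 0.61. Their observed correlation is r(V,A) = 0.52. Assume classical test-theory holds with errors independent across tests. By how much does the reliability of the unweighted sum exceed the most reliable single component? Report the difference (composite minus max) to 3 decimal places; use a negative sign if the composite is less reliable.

Var(sum) = 2 + 1.04 = 3.04; true-score variance = 1.46 + 1.04 = 2.5; composite reliability = 0.8224.
Max component reliability = 0.8500.
Difference = 0.8224 − 0.8500 = -0.028.

-0.028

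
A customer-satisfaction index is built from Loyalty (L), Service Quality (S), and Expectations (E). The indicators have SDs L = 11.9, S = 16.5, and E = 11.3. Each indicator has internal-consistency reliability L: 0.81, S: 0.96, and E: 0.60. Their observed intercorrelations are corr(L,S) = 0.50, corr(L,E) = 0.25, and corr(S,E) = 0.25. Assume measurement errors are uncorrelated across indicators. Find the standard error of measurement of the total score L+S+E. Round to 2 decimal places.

Var(total) = 541.55 + 356.81 = 898.36.
True-score variance = 452.678 + 356.81 = 809.488, so reliability = 0.9011.
Error variance = 898.36 − 809.488 = 88.8719; SEM = √88.8719 = 9.43.

9.43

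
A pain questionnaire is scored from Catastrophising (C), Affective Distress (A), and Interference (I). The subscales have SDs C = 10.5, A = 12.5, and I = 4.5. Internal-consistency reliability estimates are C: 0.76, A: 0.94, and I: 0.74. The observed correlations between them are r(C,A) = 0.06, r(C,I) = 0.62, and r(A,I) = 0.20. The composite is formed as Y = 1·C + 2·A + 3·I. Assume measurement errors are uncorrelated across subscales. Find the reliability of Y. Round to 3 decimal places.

0.912

Var(Y) = 10.5² + 2²·12.5² + 3²·4.5² + 2·[2·10.5·12.5·0.06 + 3·10.5·4.5·0.62 + 6·12.5·4.5·0.20] = 917.5 + 342.27 = 1259.77.
With uncorrelated errors the cross-covariances are all true-score covariance, so they carry over unchanged; only the diagonal terms shrink to ρᵢσᵢ².
True-score variance = [10.5²·0.76 + 2²·12.5²·0.94 + 3²·4.5²·0.74] + 342.27 = 806.155 + 342.27 = 1148.42.
Reliability = 1148.42 / 1259.77 = 0.912.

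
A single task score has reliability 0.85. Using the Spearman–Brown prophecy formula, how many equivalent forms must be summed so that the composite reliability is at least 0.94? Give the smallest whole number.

k ≥ ρ*(1−ρ₁)/(ρ₁(1−ρ*)) = 0.94·0.15 / (0.85·0.06) = 2.765.
Smallest integer k = 3.

3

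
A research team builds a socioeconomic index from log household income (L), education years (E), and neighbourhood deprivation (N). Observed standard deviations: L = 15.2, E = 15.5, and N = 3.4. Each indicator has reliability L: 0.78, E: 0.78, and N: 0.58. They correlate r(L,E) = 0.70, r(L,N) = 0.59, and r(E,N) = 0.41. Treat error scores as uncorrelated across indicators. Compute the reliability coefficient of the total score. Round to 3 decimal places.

Var(L+E+N) = 15.2² + 15.5² + 3.4² + 2·[15.2·15.5·0.70 + 15.2·3.4·0.59 + 15.5·3.4·0.41] = 482.85 + 434.036 = 916.886.
Because errors are independent across components, Cov(Tᵢ,Tⱼ) = Cov(Xᵢ,Xⱼ); the off-diagonal part of the true-score variance is the same as above.
True-score variance = [15.2²·0.78 + 15.5²·0.78 + 3.4²·0.58] + 434.036 = 374.311 + 434.036 = 808.347.
Reliability = 808.347 / 916.886 = 0.882.

0.882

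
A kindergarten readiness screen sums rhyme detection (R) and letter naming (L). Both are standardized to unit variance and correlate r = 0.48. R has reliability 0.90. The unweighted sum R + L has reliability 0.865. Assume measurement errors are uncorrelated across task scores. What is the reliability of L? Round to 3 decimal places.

Var(R+L) = 2 + 2·0.48 = 2.960.
True-score variance = ρ_R + ρ_L + 2·0.48, so 0.865 = (0.90 + ρ_L + 0.96) / 2.960.
ρ_L = 0.865·2.960 − 0.90 − 0.96 = 0.700.

0.700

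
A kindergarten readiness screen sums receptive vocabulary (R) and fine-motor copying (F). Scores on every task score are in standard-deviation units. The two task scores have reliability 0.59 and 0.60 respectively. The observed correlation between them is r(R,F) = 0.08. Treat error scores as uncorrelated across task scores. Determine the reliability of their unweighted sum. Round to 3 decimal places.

0.625

Var(R+F) = 2 + 2·[0.08] = 2 + 0.16 = 2.16.
Under uncorrelated errors the observed covariances equal the true-score covariances, so only the own-variance terms attenuate.
True-score variance = [0.59 + 0.60] + 0.16 = 1.19 + 0.16 = 1.35.
Reliability = 1.35 / 2.16 = 0.625.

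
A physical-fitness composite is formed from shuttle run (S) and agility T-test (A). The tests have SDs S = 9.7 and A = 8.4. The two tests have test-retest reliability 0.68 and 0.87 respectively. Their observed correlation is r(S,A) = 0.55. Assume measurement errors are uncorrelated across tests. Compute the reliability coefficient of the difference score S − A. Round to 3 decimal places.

Var(S−A) = 9.7² + 8.4² − 2·9.7·8.4·0.55 = 164.65 − 89.628 = 75.022.
Under uncorrelated errors the observed covariances equal the true-score covariances, so only the own-variance terms attenuate.
True-score variance = [9.7²·0.68 + 8.4²·0.87] − 89.628 = 125.368 − 89.628 = 35.7404.
Reliability = 35.7404 / 75.022 = 0.476.

0.476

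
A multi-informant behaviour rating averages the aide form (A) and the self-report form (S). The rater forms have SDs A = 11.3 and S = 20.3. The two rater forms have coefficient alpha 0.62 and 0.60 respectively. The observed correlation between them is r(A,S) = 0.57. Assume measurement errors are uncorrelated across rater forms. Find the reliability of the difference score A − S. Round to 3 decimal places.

0.233

Var(A−S) = 11.3² + 20.3² − 2·11.3·20.3·0.57 = 539.78 − 261.505 = 278.275.
Under uncorrelated errors the observed covariances equal the true-score covariances, so only the own-variance terms attenuate.
True-score variance = [11.3²·0.62 + 20.3²·0.60] − 261.505 = 326.422 − 261.505 = 64.9172.
Reliability = 64.9172 / 278.275 = 0.233.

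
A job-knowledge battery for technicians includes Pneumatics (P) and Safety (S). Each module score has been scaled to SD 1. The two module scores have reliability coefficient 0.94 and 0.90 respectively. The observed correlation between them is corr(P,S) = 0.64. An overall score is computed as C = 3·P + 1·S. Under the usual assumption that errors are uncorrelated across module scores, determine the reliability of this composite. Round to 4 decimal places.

Var(C) = 3² + 1 + 2·[3·0.64] = 10 + 3.84 = 13.84.
Under uncorrelated errors the observed covariances equal the true-score covariances, so only the own-variance terms attenuate.
True-score variance = [3²·0.94 + 0.90] + 3.84 = 9.36 + 3.84 = 13.2.
Reliability = 13.2 / 13.84 = 0.9538.

0.9538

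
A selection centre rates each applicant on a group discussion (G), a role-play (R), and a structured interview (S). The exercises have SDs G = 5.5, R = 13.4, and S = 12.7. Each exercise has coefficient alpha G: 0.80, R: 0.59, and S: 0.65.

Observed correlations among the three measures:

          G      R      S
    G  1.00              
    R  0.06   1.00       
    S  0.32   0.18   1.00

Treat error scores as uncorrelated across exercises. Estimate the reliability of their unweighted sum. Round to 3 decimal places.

Var(G+R+S) = 5.5² + 13.4² + 12.7² + 2·[5.5·13.4·0.06 + 5.5·12.7·0.32 + 13.4·12.7·0.18] = 371.1 + 114.813 = 485.913.
Under uncorrelated errors the observed covariances equal the true-score covariances, so only the own-variance terms attenuate.
True-score variance = [5.5²·0.80 + 13.4²·0.59 + 12.7²·0.65] + 114.813 = 234.979 + 114.813 = 349.792.
Reliability = 349.792 / 485.913 = 0.720.

0.720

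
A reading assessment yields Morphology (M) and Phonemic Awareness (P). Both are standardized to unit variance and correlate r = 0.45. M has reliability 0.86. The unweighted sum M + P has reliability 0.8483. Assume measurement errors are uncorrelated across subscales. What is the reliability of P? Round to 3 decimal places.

Var(M+P) = 2 + 2·0.45 = 2.900.
True-score variance = ρ_M + ρ_P + 2·0.45, so 0.8483 = (0.86 + ρ_P + 0.90) / 2.900.
ρ_P = 0.8483·2.900 − 0.86 − 0.90 = 0.700.

0.700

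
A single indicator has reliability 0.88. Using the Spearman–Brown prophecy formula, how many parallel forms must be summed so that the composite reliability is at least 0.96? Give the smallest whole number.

4

k ≥ ρ*(1−ρ₁)/(ρ₁(1−ρ*)) = 0.96·0.12 / (0.88·0.04) = 3.273.
Smallest integer k = 4.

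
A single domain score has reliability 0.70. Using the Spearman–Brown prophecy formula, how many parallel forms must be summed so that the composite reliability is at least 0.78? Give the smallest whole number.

2

k ≥ ρ*(1−ρ₁)/(ρ₁(1−ρ*)) = 0.78·0.30 / (0.70·0.22) = 1.519.
Smallest integer k = 2.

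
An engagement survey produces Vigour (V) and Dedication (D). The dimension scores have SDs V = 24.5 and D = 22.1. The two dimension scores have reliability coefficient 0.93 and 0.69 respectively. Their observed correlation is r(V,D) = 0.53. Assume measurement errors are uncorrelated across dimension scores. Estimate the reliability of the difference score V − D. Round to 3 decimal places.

0.624

Var(V−D) = 24.5² + 22.1² − 2·24.5·22.1·0.53 = 1088.66 − 573.937 = 514.723.
With uncorrelated errors the cross-covariances are all true-score covariance, so they carry over unchanged; only the diagonal terms shrink to ρᵢσᵢ².
True-score variance = [24.5²·0.93 + 22.1²·0.69] − 573.937 = 895.235 − 573.937 = 321.298.
Reliability = 321.298 / 514.723 = 0.624.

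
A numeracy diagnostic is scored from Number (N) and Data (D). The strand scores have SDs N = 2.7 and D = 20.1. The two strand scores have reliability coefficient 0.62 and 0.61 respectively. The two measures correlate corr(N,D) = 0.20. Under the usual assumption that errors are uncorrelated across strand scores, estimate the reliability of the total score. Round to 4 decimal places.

0.6297

Var(N+D) = 2.7² + 20.1² + 2·[2.7·20.1·0.20] = 411.3 + 21.708 = 433.008.
Because errors are independent across components, Cov(Tᵢ,Tⱼ) = Cov(Xᵢ,Xⱼ); the off-diagonal part of the true-score variance is the same as above.
True-score variance = [2.7²·0.62 + 20.1²·0.61] + 21.708 = 250.966 + 21.708 = 272.674.
Reliability = 272.674 / 433.008 = 0.6297.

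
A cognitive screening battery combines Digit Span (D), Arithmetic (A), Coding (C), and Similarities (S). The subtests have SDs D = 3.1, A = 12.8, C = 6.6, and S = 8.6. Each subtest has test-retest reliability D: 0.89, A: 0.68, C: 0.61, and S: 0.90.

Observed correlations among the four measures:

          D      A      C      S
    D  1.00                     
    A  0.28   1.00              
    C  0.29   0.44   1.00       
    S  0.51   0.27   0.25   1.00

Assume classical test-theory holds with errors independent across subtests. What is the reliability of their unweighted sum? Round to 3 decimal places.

Var(D+A+C+S) = 3.1² + 12.8² + 6.6² + 8.6² + 2·[3.1·12.8·0.28 + 3.1·6.6·0.29 + 3.1·8.6·0.51 + 12.8·6.6·0.44 + 12.8·8.6·0.27 + 6.6·8.6·0.25] = 290.97 + 223.446 = 514.416.
Because errors are independent across components, Cov(Tᵢ,Tⱼ) = Cov(Xᵢ,Xⱼ); the off-diagonal part of the true-score variance is the same as above.
True-score variance = [3.1²·0.89 + 12.8²·0.68 + 6.6²·0.61 + 8.6²·0.90] + 223.446 = 213.1 + 223.446 = 436.546.
Reliability = 436.546 / 514.416 = 0.849.

0.849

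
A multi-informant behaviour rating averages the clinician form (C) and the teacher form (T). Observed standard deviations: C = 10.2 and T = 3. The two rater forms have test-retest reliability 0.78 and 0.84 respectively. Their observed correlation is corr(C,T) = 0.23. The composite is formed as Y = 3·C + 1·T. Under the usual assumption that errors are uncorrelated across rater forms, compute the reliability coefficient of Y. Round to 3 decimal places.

0.790

Var(Y) = 3²·10.2² + 3² + 2·[3·10.2·3·0.23] = 945.36 + 42.228 = 987.588.
Because errors are independent across components, Cov(Tᵢ,Tⱼ) = Cov(Xᵢ,Xⱼ); the off-diagonal part of the true-score variance is the same as above.
True-score variance = [3²·10.2²·0.78 + 3²·0.84] + 42.228 = 737.921 + 42.228 = 780.149.
Reliability = 780.149 / 987.588 = 0.790.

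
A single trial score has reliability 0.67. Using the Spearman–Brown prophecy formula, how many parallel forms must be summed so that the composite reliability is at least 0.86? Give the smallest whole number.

4

k ≥ ρ*(1−ρ₁)/(ρ₁(1−ρ*)) = 0.86·0.33 / (0.67·0.14) = 3.026.
Smallest integer k = 4.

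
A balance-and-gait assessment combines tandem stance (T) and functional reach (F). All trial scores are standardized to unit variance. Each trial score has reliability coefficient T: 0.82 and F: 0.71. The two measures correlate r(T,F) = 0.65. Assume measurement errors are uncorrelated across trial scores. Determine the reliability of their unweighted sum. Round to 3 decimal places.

Var(T+F) = 2 + 2·[0.65] = 2 + 1.3 = 3.3.
Because errors are independent across components, Cov(Tᵢ,Tⱼ) = Cov(Xᵢ,Xⱼ); the off-diagonal part of the true-score variance is the same as above.
True-score variance = [0.82 + 0.71] + 1.3 = 1.53 + 1.3 = 2.83.
Reliability = 2.83 / 3.3 = 0.858.

0.858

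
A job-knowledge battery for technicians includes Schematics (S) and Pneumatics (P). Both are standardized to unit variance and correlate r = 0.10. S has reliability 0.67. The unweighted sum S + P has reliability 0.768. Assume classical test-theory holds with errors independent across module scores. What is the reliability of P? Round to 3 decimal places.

Var(S+P) = 2 + 2·0.10 = 2.200.
True-score variance = ρ_S + ρ_P + 2·0.10, so 0.768 = (0.67 + ρ_P + 0.20) / 2.200.
ρ_P = 0.768·2.200 − 0.67 − 0.20 = 0.820.

0.820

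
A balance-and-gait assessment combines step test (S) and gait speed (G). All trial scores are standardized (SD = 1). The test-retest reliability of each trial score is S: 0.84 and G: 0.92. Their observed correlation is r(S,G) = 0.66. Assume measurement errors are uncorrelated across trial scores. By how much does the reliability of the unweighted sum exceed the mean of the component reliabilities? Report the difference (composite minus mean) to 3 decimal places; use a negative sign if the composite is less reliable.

0.048

Var(sum) = 2 + 1.32 = 3.32; true-score variance = 1.76 + 1.32 = 3.08; composite reliability = 0.9277.
Mean component reliability = 0.8800.
Difference = 0.9277 − 0.8800 = 0.048.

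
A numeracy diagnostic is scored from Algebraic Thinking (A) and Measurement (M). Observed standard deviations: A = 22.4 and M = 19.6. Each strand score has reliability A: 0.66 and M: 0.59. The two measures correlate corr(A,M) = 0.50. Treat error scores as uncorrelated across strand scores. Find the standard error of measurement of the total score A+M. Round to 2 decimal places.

18.11

Var(total) = 885.92 + 439.04 = 1324.96.
True-score variance = 557.816 + 439.04 = 996.856, so reliability = 0.7524.
Error variance = 1324.96 − 996.856 = 328.104; SEM = √328.104 = 18.11.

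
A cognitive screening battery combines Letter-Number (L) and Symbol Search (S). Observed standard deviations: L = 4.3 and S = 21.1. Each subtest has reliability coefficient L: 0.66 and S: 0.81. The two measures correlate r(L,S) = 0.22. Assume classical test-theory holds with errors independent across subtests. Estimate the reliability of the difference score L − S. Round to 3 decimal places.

0.786

Var(L−S) = 4.3² + 21.1² − 2·4.3·21.1·0.22 = 463.7 − 39.9212 = 423.779.
Under uncorrelated errors the observed covariances equal the true-score covariances, so only the own-variance terms attenuate.
True-score variance = [4.3²·0.66 + 21.1²·0.81] − 39.9212 = 372.824 − 39.9212 = 332.902.
Reliability = 332.902 / 423.779 = 0.786.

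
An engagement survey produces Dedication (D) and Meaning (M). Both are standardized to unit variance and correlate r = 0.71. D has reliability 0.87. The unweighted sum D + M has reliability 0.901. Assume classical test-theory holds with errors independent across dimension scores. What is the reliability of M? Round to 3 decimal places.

0.791

Var(D+M) = 2 + 2·0.71 = 3.420.
True-score variance = ρ_D + ρ_M + 2·0.71, so 0.901 = (0.87 + ρ_M + 1.42) / 3.420.
ρ_M = 0.901·3.420 − 0.87 − 1.42 = 0.791.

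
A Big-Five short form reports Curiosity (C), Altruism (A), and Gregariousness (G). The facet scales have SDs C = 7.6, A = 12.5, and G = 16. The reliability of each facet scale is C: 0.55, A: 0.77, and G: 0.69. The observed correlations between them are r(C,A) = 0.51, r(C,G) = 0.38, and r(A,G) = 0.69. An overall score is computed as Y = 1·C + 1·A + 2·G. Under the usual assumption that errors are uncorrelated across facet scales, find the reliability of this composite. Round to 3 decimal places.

0.817

Var(Y) = 7.6² + 12.5² + 2²·16² + 2·[7.6·12.5·0.51 + 2·7.6·16·0.38 + 2·12.5·16·0.69] = 1238.01 + 833.732 = 2071.74.
Because errors are independent across components, Cov(Tᵢ,Tⱼ) = Cov(Xᵢ,Xⱼ); the off-diagonal part of the true-score variance is the same as above.
True-score variance = [7.6²·0.55 + 12.5²·0.77 + 2²·16²·0.69] + 833.732 = 858.64 + 833.732 = 1692.37.
Reliability = 1692.37 / 2071.74 = 0.817.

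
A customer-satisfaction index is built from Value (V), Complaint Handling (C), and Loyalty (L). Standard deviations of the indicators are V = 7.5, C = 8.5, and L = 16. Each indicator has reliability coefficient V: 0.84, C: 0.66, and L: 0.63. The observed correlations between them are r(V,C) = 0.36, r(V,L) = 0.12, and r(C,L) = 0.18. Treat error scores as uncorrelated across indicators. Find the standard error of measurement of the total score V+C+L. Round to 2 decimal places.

11.33

Var(total) = 384.5 + 123.66 = 508.16.
True-score variance = 256.215 + 123.66 = 379.875, so reliability = 0.7475.
Error variance = 508.16 − 379.875 = 128.285; SEM = √128.285 = 11.33.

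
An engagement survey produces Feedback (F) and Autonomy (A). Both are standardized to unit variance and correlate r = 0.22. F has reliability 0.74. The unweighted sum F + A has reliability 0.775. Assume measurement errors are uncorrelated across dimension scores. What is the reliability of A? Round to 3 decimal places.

Var(F+A) = 2 + 2·0.22 = 2.440.
True-score variance = ρ_F + ρ_A + 2·0.22, so 0.775 = (0.74 + ρ_A + 0.44) / 2.440.
ρ_A = 0.775·2.440 − 0.74 − 0.44 = 0.711.

0.711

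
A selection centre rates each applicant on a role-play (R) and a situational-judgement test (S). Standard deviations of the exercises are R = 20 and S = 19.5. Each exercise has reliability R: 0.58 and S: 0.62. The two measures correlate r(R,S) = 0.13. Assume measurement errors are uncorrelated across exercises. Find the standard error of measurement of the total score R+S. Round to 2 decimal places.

Var(total) = 780.25 + 101.4 = 881.65.
True-score variance = 467.755 + 101.4 = 569.155, so reliability = 0.6456.
Error variance = 881.65 − 569.155 = 312.495; SEM = √312.495 = 17.68.

17.68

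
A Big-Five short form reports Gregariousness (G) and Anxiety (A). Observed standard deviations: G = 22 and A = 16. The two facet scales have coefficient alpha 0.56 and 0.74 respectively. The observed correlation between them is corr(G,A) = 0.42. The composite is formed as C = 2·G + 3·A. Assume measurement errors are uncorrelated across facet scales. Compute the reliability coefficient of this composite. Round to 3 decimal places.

Var(C) = 2²·22² + 3²·16² + 2·[6·22·16·0.42] = 4240 + 1774.08 = 6014.08.
With uncorrelated errors the cross-covariances are all true-score covariance, so they carry over unchanged; only the diagonal terms shrink to ρᵢσᵢ².
True-score variance = [2²·22²·0.56 + 3²·16²·0.74] + 1774.08 = 2789.12 + 1774.08 = 4563.2.
Reliability = 4563.2 / 6014.08 = 0.759.

0.759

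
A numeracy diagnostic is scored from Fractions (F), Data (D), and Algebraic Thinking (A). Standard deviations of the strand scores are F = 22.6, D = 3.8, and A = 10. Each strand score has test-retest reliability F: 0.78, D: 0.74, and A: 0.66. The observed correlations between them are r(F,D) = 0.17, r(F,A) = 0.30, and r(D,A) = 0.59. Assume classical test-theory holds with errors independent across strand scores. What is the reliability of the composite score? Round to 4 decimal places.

Var(F+D+A) = 22.6² + 3.8² + 10² + 2·[22.6·3.8·0.17 + 22.6·10·0.30 + 3.8·10·0.59] = 625.2 + 209.639 = 834.839.
With uncorrelated errors the cross-covariances are all true-score covariance, so they carry over unchanged; only the diagonal terms shrink to ρᵢσᵢ².
True-score variance = [22.6²·0.78 + 3.8²·0.74 + 10²·0.66] + 209.639 = 475.078 + 209.639 = 684.718.
Reliability = 684.718 / 834.839 = 0.8202.

0.8202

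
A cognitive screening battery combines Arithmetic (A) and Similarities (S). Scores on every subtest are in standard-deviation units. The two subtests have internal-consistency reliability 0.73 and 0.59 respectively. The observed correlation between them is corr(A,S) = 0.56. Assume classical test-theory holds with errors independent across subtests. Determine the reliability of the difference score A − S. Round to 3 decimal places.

Var(A−S) = 1 + 1 − 2·0.56 = 2 − 1.12 = 0.88.
Because errors are independent across components, Cov(Tᵢ,Tⱼ) = Cov(Xᵢ,Xⱼ); the off-diagonal part of the true-score variance is the same as above.
True-score variance = [0.73 + 0.59] − 1.12 = 1.32 − 1.12 = 0.2.
Reliability = 0.2 / 0.88 = 0.227.

0.227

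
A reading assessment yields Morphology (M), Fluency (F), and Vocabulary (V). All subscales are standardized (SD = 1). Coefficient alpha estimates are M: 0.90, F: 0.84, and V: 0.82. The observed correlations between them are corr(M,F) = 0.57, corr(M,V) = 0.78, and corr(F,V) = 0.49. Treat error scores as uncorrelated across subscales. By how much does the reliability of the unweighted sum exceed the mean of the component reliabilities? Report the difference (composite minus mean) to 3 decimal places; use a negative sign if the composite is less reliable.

0.081

Var(sum) = 3 + 3.68 = 6.68; true-score variance = 2.56 + 3.68 = 6.24; composite reliability = 0.9341.
Mean component reliability = 0.8533.
Difference = 0.9341 − 0.8533 = 0.081.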